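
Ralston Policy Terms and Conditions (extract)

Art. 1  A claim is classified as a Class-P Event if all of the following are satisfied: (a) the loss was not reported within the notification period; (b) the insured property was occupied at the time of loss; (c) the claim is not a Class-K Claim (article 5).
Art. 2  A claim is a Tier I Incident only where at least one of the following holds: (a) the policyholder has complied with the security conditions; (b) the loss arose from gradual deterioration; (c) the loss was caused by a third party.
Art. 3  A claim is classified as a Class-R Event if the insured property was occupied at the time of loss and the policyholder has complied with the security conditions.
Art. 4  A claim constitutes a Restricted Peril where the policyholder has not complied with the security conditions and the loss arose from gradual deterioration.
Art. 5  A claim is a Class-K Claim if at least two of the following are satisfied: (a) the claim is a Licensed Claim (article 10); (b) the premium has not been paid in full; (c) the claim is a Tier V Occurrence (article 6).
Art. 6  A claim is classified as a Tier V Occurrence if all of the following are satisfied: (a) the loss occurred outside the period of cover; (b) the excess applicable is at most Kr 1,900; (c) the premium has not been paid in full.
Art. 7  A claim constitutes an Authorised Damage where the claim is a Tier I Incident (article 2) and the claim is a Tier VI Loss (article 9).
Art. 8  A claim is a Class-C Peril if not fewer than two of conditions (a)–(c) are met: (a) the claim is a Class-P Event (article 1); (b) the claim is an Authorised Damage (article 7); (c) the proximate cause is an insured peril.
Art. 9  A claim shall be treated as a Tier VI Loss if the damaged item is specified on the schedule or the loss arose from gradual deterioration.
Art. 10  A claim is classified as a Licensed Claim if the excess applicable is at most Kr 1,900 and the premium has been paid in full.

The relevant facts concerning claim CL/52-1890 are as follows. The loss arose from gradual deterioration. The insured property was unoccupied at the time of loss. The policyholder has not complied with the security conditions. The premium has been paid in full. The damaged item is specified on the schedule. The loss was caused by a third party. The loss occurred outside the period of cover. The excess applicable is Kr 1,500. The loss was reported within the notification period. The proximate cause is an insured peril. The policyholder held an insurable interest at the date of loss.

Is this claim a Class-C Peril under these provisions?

Yes

article 10 — Licensed Claim: [excess applicable: Kr 1,500 ≤ Kr 1,900? yes] AND [the premium has been paid in full? yes] → satisfied.
article 6 — Tier V Occurrence: [the loss occurred outside the period of cover? yes] AND [excess applicable: Kr 1,500 ≤ Kr 1,900? yes] AND [the premium has not been paid in full? no] → not satisfied.
article 5 — Class-K Claim: Licensed Claim (article 10)? yes; the premium has not been paid in full? no; Tier V Occurrence (article 6)? no — 1 of 3 hold (need ≥2) → not satisfied.
article 1 — Class-P Event: [the loss was not reported within the notification period? no] AND [the insured property was occupied at the time of loss? no] AND [not a Class-K Claim (article 5)? yes] → not satisfied.
article 2 — Tier I Incident: [the policyholder has complied with the security conditions? no] OR [the loss arose from gradual deterioration? yes] OR [the loss was caused by a third party? yes] → satisfied.
article 9 — Tier VI Loss: [the damaged item is specified on the schedule? yes] OR [the loss arose from gradual deterioration? yes] → satisfied.
article 7 — Authorised Damage: [Tier I Incident (article 2)? yes] AND [Tier VI Loss (article 9)? yes] → satisfied.
article 8 — Class-C Peril: Class-P Event (article 1)? no; Authorised Damage (article 7)? yes; the proximate cause is an insured peril? yes — 2 of 3 hold (need ≥2) → satisfied.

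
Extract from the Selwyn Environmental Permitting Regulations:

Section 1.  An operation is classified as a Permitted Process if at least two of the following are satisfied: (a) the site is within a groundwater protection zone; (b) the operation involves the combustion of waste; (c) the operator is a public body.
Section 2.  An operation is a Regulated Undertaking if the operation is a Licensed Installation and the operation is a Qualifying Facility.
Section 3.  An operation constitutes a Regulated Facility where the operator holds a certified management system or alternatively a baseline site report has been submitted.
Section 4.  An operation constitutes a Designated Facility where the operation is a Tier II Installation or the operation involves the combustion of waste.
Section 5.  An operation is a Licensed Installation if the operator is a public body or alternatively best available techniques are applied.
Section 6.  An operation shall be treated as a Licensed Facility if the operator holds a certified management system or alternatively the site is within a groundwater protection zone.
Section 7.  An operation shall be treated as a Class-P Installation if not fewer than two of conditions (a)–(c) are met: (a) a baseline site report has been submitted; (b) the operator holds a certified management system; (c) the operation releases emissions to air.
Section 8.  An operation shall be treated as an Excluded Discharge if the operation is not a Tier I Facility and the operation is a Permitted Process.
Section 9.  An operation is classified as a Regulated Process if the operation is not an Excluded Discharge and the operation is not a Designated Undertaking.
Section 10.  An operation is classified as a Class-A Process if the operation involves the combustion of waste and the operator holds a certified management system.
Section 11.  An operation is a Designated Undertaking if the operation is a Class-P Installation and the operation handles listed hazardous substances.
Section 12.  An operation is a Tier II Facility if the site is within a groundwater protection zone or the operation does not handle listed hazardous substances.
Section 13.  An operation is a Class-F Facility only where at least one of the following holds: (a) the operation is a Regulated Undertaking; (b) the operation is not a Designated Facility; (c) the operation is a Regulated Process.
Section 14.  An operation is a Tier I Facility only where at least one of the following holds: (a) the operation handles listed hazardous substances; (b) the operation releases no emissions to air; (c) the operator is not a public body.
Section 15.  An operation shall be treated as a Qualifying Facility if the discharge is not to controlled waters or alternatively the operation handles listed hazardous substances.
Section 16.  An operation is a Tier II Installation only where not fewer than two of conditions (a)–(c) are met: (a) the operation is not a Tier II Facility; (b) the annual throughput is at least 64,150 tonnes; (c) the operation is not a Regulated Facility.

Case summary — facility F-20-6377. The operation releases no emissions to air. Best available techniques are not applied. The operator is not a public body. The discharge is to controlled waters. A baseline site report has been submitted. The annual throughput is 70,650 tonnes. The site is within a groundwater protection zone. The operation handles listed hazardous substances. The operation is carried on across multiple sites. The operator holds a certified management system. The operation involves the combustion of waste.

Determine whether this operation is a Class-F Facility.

section 5 — Licensed Installation: [the operator is a public body? no] OR [best available techniques are applied? no] → not satisfied.
section 15 — Qualifying Facility: [the discharge is not to controlled waters? no] OR [the operation handles listed hazardous substances? yes] → satisfied.
section 2 — Regulated Undertaking: [Licensed Installation (section 5)? no] AND [Qualifying Facility (section 15)? yes] → not satisfied.
section 12 — Tier II Facility: [the site is within a groundwater protection zone? yes] OR [the operation does not handle listed hazardous substances? no] → satisfied.
section 3 — Regulated Facility: [the operator holds a certified management system? yes] OR [a baseline site report has been submitted? yes] → satisfied.
section 16 — Tier II Installation: not a Tier II Facility (section 12)? no; annual throughput: 70,650 tonnes ≥ 64,150 tonnes? yes; not a Regulated Facility (section 3)? no — 1 of 3 hold (need ≥2) → not satisfied.
section 4 — Designated Facility: [Tier II Installation (section 16)? no] OR [the operation involves the combustion of waste? yes] → satisfied.
section 14 — Tier I Facility: [the operation handles listed hazardous substances? yes] OR [the operation releases no emissions to air? yes] OR [the operator is not a public body? yes] → satisfied.
section 1 — Permitted Process: the site is within a groundwater protection zone? yes; the operation involves the combustion of waste? yes; the operator is a public body? no — 2 of 3 hold (need ≥2) → satisfied.
section 8 — Excluded Discharge: [not a Tier I Facility (section 14)? no] AND [Permitted Process (section 1)? yes] → not satisfied.
section 7 — Class-P Installation: a baseline site report has been submitted? yes; the operator holds a certified management system? yes; the operation releases emissions to air? no — 2 of 3 hold (need ≥2) → satisfied.
section 11 — Designated Undertaking: [Class-P Installation (section 7)? yes] AND [the operation handles listed hazardous substances? yes] → satisfied.
section 9 — Regulated Process: [not an Excluded Discharge (section 8)? yes] AND [not a Designated Undertaking (section 11)? no] → not satisfied.
section 13 — Class-F Facility: [Regulated Undertaking (section 2)? no] OR [not a Designated Facility (section 4)? no] OR [Regulated Process (section 9)? no] → not satisfied.

No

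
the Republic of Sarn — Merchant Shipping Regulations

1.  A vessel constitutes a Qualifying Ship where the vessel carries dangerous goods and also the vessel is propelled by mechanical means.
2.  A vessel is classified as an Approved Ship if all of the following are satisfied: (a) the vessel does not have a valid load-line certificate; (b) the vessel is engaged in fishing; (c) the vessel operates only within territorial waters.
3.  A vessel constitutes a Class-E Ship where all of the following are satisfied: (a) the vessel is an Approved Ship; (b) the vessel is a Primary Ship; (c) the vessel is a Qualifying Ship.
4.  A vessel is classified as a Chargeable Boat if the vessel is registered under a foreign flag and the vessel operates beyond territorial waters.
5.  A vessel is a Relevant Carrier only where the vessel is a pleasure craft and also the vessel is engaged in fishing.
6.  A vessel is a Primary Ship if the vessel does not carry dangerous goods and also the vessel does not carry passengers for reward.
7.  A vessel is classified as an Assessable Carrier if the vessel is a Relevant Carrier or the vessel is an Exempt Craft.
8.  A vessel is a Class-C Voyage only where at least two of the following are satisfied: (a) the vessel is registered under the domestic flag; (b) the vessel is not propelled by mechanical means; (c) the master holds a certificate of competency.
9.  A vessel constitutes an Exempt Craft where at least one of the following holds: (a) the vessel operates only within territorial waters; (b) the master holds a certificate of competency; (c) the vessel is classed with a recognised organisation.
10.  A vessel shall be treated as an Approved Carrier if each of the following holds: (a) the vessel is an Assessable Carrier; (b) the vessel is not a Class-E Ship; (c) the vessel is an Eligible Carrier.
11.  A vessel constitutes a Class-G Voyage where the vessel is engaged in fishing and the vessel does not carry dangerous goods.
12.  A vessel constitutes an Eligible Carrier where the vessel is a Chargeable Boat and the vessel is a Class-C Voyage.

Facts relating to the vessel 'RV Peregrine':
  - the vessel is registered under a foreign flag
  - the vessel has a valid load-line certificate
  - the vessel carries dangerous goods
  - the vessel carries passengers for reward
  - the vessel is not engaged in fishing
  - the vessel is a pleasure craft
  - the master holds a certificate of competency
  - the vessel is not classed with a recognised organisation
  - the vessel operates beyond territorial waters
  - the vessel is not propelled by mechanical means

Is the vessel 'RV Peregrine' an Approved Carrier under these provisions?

paragraph 5 — Relevant Carrier: [the vessel is a pleasure craft? yes] AND [the vessel is engaged in fishing? no] → not satisfied.
paragraph 9 — Exempt Craft: [the vessel operates only within territorial waters? no] OR [the master holds a certificate of competency? yes] OR [the vessel is classed with a recognised organisation? no] → satisfied.
paragraph 7 — Assessable Carrier: [Relevant Carrier (paragraph 5)? no] OR [Exempt Craft (paragraph 9)? yes] → satisfied.
paragraph 2 — Approved Ship: [the vessel does not have a valid load-line certificate? no] AND [the vessel is engaged in fishing? no] AND [the vessel operates only within territorial waters? no] → not satisfied.
paragraph 6 — Primary Ship: [the vessel does not carry dangerous goods? no] AND [the vessel does not carry passengers for reward? no] → not satisfied.
paragraph 1 — Qualifying Ship: [the vessel carries dangerous goods? yes] AND [the vessel is propelled by mechanical means? no] → not satisfied.
paragraph 3 — Class-E Ship: [Approved Ship (paragraph 2)? no] AND [Primary Ship (paragraph 6)? no] AND [Qualifying Ship (paragraph 1)? no] → not satisfied.
paragraph 4 — Chargeable Boat: [the vessel is registered under a foreign flag? yes] AND [the vessel operates beyond territorial waters? yes] → satisfied.
paragraph 8 — Class-C Voyage: the vessel is registered under the domestic flag? no; the vessel is not propelled by mechanical means? yes; the master holds a certificate of competency? yes — 2 of 3 hold (need ≥2) → satisfied.
paragraph 12 — Eligible Carrier: [Chargeable Boat (paragraph 4)? yes] AND [Class-C Voyage (paragraph 8)? yes] → satisfied.
paragraph 10 — Approved Carrier: [Assessable Carrier (paragraph 7)? yes] AND [not a Class-E Ship (paragraph 3)? yes] AND [Eligible Carrier (paragraph 12)? yes] → satisfied.

Yes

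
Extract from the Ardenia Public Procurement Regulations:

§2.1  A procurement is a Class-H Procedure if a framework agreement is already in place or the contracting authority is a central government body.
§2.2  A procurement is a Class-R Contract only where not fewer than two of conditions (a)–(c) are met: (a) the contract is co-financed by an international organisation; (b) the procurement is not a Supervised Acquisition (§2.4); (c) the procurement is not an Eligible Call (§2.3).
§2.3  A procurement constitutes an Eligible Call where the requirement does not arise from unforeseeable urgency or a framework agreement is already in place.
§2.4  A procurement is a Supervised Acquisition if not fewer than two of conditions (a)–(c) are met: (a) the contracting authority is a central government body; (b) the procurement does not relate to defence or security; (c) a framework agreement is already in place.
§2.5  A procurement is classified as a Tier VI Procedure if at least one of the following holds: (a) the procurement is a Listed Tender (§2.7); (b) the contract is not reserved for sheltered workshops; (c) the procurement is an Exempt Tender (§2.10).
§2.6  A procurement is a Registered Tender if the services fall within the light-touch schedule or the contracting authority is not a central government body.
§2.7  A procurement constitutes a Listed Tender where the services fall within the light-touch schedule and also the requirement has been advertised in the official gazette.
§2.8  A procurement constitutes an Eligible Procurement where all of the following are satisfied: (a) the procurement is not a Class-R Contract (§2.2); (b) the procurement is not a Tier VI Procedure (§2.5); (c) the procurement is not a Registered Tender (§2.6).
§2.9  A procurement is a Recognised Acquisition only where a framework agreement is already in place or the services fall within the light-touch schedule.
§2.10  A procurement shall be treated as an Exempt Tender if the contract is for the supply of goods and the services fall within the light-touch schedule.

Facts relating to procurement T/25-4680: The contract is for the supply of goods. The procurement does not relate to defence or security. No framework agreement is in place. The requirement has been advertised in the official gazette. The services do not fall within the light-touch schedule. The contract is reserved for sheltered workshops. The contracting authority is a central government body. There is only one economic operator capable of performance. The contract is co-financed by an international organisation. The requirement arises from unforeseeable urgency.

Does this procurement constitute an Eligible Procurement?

Under §2.4: the contracting authority is a central government body? yes; the procurement does not relate to defence or security? yes; a framework agreement is already in place? no — 2 of 3 hold (need ≥2) → satisfied.
Under §2.3: the requirement does not arise from unforeseeable urgency? no; or a framework agreement is already in place? no. So the procurement is not an Eligible Call.
Under §2.2: the contract is co-financed by an international organisation? yes; not a Supervised Acquisition (§2.4)? no; not an Eligible Call (§2.3)? yes — 2 of 3 hold (need ≥2) → satisfied.
Under §2.7: the services fall within the light-touch schedule? no; and the requirement has been advertised in the official gazette? yes. So the procurement is not a Listed Tender.
Under §2.10: the contract is for the supply of goods? yes; and the services fall within the light-touch schedule? no. So the procurement is not an Exempt Tender.
Under §2.5: Listed Tender (§2.7)? no; or the contract is not reserved for sheltered workshops? no; or Exempt Tender (§2.10)? no. So the procurement is not a Tier VI Procedure.
Under §2.6: the services fall within the light-touch schedule? no; or the contracting authority is not a central government body? no. So the procurement is not a Registered Tender.
Under §2.8: not a Class-R Contract (§2.2)? no; and not a Tier VI Procedure (§2.5)? yes; and not a Registered Tender (§2.6)? yes. So the procurement is not an Eligible Procurement.

No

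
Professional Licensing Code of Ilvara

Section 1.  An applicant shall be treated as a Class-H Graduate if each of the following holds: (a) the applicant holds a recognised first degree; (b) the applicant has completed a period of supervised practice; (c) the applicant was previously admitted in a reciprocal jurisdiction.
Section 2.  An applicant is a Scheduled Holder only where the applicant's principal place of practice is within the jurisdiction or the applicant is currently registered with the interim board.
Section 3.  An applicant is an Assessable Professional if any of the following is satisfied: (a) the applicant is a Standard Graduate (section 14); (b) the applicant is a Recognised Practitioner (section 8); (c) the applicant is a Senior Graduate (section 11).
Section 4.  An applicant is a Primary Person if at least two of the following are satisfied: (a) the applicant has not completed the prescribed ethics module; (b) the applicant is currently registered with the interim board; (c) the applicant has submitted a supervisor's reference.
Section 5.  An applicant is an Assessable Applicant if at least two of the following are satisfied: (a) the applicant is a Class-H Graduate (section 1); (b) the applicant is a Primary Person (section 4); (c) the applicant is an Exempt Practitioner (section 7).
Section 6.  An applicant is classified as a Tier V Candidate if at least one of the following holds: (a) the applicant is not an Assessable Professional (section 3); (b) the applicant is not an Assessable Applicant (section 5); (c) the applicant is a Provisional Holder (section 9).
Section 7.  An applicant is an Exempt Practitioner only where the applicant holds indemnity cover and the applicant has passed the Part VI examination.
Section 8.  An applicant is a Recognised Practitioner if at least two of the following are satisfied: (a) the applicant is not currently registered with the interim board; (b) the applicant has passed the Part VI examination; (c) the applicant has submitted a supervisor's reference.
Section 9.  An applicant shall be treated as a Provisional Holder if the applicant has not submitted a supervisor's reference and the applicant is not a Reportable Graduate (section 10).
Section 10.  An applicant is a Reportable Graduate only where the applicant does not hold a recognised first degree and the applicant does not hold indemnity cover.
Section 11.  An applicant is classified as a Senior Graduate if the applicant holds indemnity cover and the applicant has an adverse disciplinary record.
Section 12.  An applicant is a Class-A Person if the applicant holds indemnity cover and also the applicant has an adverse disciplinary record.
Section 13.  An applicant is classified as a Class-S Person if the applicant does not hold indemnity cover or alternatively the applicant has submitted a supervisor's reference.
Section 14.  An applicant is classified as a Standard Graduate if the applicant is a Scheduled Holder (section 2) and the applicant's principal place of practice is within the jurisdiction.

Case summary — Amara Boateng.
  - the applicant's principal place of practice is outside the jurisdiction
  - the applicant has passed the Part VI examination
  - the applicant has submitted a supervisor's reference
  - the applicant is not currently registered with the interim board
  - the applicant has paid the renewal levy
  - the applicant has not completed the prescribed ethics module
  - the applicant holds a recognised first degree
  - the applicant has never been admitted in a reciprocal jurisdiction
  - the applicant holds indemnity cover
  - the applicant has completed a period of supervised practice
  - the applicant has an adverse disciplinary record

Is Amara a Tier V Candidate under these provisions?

No

section 2 — Scheduled Holder: [the applicant's principal place of practice is within the jurisdiction? no] OR [the applicant is currently registered with the interim board? no] → not satisfied.
section 14 — Standard Graduate: [Scheduled Holder (section 2)? no] AND [the applicant's principal place of practice is within the jurisdiction? no] → not satisfied.
section 8 — Recognised Practitioner: the applicant is not currently registered with the interim board? yes; the applicant has passed the Part VI examination? yes; the applicant has submitted a supervisor's reference? yes — 3 of 3 hold (need ≥2) → satisfied.
section 11 — Senior Graduate: [the applicant holds indemnity cover? yes] AND [the applicant has an adverse disciplinary record? yes] → satisfied.
section 3 — Assessable Professional: [Standard Graduate (section 14)? no] OR [Recognised Practitioner (section 8)? yes] OR [Senior Graduate (section 11)? yes] → satisfied.
section 1 — Class-H Graduate: [the applicant holds a recognised first degree? yes] AND [the applicant has completed a period of supervised practice? yes] AND [the applicant was previously admitted in a reciprocal jurisdiction? no] → not satisfied.
section 4 — Primary Person: the applicant has not completed the prescribed ethics module? yes; the applicant is currently registered with the interim board? no; the applicant has submitted a supervisor's reference? yes — 2 of 3 hold (need ≥2) → satisfied.
section 7 — Exempt Practitioner: [the applicant holds indemnity cover? yes] AND [the applicant has passed the Part VI examination? yes] → satisfied.
section 5 — Assessable Applicant: Class-H Graduate (section 1)? no; Primary Person (section 4)? yes; Exempt Practitioner (section 7)? yes — 2 of 3 hold (need ≥2) → satisfied.
section 10 — Reportable Graduate: [the applicant does not hold a recognised first degree? no] AND [the applicant does not hold indemnity cover? no] → not satisfied.
section 9 — Provisional Holder: [the applicant has not submitted a supervisor's reference? no] AND [not a Reportable Graduate (section 10)? yes] → not satisfied.
section 6 — Tier V Candidate: [not an Assessable Professional (section 3)? no] OR [not an Assessable Applicant (section 5)? no] OR [Provisional Holder (section 9)? no] → not satisfied.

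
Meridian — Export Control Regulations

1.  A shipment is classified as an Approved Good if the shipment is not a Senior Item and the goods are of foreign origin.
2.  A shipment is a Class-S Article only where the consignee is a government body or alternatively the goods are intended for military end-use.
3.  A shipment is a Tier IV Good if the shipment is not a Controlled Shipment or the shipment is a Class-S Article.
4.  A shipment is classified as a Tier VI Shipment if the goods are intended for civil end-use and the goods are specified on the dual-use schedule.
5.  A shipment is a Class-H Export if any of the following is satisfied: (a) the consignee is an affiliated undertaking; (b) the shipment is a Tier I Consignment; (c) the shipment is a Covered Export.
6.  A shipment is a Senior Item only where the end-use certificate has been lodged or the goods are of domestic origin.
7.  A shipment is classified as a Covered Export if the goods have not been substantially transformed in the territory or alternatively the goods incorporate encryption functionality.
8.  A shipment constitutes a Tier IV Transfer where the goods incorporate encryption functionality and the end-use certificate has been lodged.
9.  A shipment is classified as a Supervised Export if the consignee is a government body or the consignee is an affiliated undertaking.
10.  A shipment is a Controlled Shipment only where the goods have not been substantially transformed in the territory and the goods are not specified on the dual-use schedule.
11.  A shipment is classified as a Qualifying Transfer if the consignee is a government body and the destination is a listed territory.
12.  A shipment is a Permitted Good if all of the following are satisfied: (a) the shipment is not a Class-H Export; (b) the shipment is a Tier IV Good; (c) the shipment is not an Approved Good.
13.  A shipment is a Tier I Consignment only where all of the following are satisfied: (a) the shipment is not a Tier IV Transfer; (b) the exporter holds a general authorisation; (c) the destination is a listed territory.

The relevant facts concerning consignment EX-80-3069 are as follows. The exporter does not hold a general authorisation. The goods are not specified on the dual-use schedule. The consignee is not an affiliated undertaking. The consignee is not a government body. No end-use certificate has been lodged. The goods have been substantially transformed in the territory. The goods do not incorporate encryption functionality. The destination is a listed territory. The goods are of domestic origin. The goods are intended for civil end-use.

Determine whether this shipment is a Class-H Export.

paragraph 8 — Tier IV Transfer: [the goods incorporate encryption functionality? no] AND [the end-use certificate has been lodged? no] → not satisfied.
paragraph 13 — Tier I Consignment: [not a Tier IV Transfer (paragraph 8)? yes] AND [the exporter holds a general authorisation? no] AND [the destination is a listed territory? yes] → not satisfied.
paragraph 7 — Covered Export: [the goods have not been substantially transformed in the territory? no] OR [the goods incorporate encryption functionality? no] → not satisfied.
paragraph 5 — Class-H Export: [the consignee is an affiliated undertaking? no] OR [Tier I Consignment (paragraph 13)? no] OR [Covered Export (paragraph 7)? no] → not satisfied.

No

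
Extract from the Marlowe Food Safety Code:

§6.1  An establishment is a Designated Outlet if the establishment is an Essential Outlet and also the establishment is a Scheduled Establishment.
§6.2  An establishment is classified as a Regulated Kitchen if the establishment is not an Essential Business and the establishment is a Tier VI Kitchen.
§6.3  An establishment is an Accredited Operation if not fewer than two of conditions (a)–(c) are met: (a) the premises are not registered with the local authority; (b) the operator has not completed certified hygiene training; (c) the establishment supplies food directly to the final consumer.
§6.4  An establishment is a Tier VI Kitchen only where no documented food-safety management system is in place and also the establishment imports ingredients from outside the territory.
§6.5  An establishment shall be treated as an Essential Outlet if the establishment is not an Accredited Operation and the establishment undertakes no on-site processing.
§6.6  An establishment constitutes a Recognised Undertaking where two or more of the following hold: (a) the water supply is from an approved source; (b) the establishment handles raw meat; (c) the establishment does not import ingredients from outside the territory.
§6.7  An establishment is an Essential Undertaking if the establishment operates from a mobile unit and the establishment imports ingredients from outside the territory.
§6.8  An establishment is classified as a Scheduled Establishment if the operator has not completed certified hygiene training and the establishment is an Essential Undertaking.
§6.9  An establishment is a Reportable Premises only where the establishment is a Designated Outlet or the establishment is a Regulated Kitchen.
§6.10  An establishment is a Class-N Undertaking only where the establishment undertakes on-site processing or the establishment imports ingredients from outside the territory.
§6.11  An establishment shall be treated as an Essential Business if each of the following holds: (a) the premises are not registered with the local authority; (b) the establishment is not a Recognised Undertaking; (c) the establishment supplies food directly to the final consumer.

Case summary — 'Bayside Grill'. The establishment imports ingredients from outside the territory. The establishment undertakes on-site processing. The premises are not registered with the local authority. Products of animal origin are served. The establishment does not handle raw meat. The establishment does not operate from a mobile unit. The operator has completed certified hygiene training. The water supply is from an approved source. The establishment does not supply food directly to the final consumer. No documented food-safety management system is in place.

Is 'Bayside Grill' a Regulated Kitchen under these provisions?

Yes

§6.6 — Recognised Undertaking: the water supply is from an approved source? yes; the establishment handles raw meat? no; the establishment does not import ingredients from outside the territory? no — 1 of 3 hold (need ≥2) → not satisfied.
§6.11 — Essential Business: [the premises are not registered with the local authority? yes] AND [not a Recognised Undertaking (§6.6)? yes] AND [the establishment supplies food directly to the final consumer? no] → not satisfied.
§6.4 — Tier VI Kitchen: [no documented food-safety management system is in place? yes] AND [the establishment imports ingredients from outside the territory? yes] → satisfied.
§6.2 — Regulated Kitchen: [not an Essential Business (§6.11)? yes] AND [Tier VI Kitchen (§6.4)? yes] → satisfied.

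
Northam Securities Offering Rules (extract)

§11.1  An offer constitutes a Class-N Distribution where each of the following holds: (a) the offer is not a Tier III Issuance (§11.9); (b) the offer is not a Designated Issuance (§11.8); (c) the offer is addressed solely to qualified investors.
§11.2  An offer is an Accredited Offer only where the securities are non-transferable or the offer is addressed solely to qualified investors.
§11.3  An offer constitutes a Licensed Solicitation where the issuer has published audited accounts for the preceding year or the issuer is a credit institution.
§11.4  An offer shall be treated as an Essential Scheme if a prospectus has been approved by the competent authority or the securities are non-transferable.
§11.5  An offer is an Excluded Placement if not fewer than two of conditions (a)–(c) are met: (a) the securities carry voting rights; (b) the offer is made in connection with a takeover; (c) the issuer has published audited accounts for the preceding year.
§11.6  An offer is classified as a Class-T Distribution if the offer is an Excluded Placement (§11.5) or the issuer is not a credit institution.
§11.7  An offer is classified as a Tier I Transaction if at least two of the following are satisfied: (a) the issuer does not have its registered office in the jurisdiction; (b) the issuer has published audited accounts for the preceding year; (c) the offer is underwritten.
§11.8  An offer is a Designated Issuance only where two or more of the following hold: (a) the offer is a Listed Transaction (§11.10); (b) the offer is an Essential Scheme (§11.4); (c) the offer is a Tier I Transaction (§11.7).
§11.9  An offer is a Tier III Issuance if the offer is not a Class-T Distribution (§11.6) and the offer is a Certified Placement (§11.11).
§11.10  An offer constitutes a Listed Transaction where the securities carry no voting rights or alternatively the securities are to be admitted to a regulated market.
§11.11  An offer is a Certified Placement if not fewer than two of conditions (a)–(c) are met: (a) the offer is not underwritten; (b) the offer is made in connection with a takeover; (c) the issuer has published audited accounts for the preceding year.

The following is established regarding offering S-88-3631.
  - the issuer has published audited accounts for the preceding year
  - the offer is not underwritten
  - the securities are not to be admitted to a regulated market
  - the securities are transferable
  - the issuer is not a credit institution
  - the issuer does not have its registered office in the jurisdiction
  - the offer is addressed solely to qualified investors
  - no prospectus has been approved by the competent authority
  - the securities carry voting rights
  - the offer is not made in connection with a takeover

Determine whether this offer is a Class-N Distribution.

Under §11.5: the securities carry voting rights? yes; the offer is made in connection with a takeover? no; the issuer has published audited accounts for the preceding year? yes — 2 of 3 hold (need ≥2) → satisfied.
Under §11.6: Excluded Placement (§11.5)? yes; or the issuer is not a credit institution? yes. So the offer is a Class-T Distribution.
Under §11.11: the offer is not underwritten? yes; the offer is made in connection with a takeover? no; the issuer has published audited accounts for the preceding year? yes — 2 of 3 hold (need ≥2) → satisfied.
Under §11.9: not a Class-T Distribution (§11.6)? no; and Certified Placement (§11.11)? yes. So the offer is not a Tier III Issuance.
Under §11.10: the securities carry no voting rights? no; or the securities are to be admitted to a regulated market? no. So the offer is not a Listed Transaction.
Under §11.4: a prospectus has been approved by the competent authority? no; or the securities are non-transferable? no. So the offer is not an Essential Scheme.
Under §11.7: the issuer does not have its registered office in the jurisdiction? yes; the issuer has published audited accounts for the preceding year? yes; the offer is underwritten? no — 2 of 3 hold (need ≥2) → satisfied.
Under §11.8: Listed Transaction (§11.10)? no; Essential Scheme (§11.4)? no; Tier I Transaction (§11.7)? yes — 1 of 3 hold (need ≥2) → not satisfied.
Under §11.1: not a Tier III Issuance (§11.9)? yes; and not a Designated Issuance (§11.8)? yes; and the offer is addressed solely to qualified investors? yes. So the offer is a Class-N Distribution.

Yes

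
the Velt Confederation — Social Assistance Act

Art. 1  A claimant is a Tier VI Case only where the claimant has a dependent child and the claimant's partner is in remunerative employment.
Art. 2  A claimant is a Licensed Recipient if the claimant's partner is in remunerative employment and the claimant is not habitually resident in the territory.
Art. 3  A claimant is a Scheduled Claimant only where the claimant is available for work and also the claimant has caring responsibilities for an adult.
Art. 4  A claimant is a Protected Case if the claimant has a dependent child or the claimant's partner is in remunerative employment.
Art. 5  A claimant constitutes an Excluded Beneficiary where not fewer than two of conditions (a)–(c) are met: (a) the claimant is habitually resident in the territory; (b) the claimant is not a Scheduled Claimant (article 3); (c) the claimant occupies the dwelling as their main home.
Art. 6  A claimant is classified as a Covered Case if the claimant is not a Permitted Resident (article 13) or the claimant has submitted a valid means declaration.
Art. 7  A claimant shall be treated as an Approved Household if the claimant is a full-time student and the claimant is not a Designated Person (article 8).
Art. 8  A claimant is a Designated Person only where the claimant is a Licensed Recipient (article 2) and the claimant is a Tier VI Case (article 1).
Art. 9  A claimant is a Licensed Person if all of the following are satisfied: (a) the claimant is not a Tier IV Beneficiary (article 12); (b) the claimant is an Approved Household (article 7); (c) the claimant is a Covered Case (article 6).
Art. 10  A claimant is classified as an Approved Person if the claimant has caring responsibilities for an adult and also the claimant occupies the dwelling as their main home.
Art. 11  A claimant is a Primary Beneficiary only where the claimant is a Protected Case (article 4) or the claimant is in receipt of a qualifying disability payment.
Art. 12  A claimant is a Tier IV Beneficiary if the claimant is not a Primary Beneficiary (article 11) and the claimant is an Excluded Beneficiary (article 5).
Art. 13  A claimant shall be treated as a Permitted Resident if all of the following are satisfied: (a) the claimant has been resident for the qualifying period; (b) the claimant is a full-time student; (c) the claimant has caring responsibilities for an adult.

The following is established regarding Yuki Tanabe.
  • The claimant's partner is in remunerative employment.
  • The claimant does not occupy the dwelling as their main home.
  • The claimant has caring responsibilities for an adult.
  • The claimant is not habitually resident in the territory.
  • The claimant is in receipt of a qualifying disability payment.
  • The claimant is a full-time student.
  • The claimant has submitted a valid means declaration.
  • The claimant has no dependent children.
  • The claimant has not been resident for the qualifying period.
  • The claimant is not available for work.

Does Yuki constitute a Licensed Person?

article 4 — Protected Case: [the claimant has a dependent child? no] OR [the claimant's partner is in remunerative employment? yes] → satisfied.
article 11 — Primary Beneficiary: [Protected Case (article 4)? yes] OR [the claimant is in receipt of a qualifying disability payment? yes] → satisfied.
article 3 — Scheduled Claimant: [the claimant is available for work? no] AND [the claimant has caring responsibilities for an adult? yes] → not satisfied.
article 5 — Excluded Beneficiary: the claimant is habitually resident in the territory? no; not a Scheduled Claimant (article 3)? yes; the claimant occupies the dwelling as their main home? no — 1 of 3 hold (need ≥2) → not satisfied.
article 12 — Tier IV Beneficiary: [not a Primary Beneficiary (article 11)? no] AND [Excluded Beneficiary (article 5)? no] → not satisfied.
article 2 — Licensed Recipient: [the claimant's partner is in remunerative employment? yes] AND [the claimant is not habitually resident in the territory? yes] → satisfied.
article 1 — Tier VI Case: [the claimant has a dependent child? no] AND [the claimant's partner is in remunerative employment? yes] → not satisfied.
article 8 — Designated Person: [Licensed Recipient (article 2)? yes] AND [Tier VI Case (article 1)? no] → not satisfied.
article 7 — Approved Household: [the claimant is a full-time student? yes] AND [not a Designated Person (article 8)? yes] → satisfied.
article 13 — Permitted Resident: [the claimant has been resident for the qualifying period? no] AND [the claimant is a full-time student? yes] AND [the claimant has caring responsibilities for an adult? yes] → not satisfied.
article 6 — Covered Case: [not a Permitted Resident (article 13)? yes] OR [the claimant has submitted a valid means declaration? yes] → satisfied.
article 9 — Licensed Person: [not a Tier IV Beneficiary (article 12)? yes] AND [Approved Household (article 7)? yes] AND [Covered Case (article 6)? yes] → satisfied.

Yes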